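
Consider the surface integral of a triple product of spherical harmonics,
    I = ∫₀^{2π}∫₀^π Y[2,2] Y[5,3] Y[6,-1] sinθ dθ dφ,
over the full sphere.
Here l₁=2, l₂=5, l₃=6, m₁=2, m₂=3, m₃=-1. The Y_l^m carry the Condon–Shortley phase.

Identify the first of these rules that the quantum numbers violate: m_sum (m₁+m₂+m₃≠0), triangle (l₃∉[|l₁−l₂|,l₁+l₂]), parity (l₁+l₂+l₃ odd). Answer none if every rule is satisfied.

m_sum

Σmᵢ = 4  ✗
l₃∈[|l₁−l₂|,l₁+l₂]=[3,7], have l₃=6
Σlᵢ = 13 ⇒ odd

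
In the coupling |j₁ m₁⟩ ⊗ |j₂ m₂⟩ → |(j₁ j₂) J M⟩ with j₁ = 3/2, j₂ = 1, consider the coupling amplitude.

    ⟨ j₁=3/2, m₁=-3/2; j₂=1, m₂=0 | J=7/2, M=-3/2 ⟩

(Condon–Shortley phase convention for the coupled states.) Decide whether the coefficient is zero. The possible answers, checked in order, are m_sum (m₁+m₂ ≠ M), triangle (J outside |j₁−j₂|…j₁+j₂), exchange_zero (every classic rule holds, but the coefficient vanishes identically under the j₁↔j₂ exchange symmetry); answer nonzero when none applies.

m-sum: m₁+m₂ = -3/2+0 = -3/2, M = -3/2  ✓
triangle: need |j₁−j₂| ≤ J ≤ j₁+j₂, i.e. J ∈ [1/2, 5/2]; J = 7/2 is outside ✗ ⇒ coefficient is 0

triangle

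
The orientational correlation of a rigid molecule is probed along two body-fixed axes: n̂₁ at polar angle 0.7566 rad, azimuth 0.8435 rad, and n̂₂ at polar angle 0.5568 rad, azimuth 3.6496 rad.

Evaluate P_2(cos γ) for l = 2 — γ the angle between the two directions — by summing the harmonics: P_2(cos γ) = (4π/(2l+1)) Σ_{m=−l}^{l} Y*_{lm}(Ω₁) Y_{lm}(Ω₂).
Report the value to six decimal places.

-0.386737

Expand P_2 via completeness: Σ_{m} conj(Y_{2,m}) at Ω₁ times Y_{2,m} at Ω₂ —
  m=-2: Y*=-0.021104+0.180792i  Y=+0.056827-0.091699i  product +0.015379+0.012209i
  m=-1: Y*=+0.256390+0.288059i  Y=-0.302831+0.168600i  product -0.126209-0.044006i
  m=+0: Y*=+0.184929-0.000000i  Y=+0.366533+0.000000i  product +0.067782+0.000000i
  m=+1: Y*=-0.256390+0.288059i  Y=+0.302831+0.168600i  product -0.126209+0.044006i
  m=+2: Y*=-0.021104-0.180792i  Y=+0.056827+0.091699i  product +0.015379-0.012209i
Σ over m = -0.153878+0.000000i; ×(4π/5) → -0.386737+0.000000i. Real part: -0.386737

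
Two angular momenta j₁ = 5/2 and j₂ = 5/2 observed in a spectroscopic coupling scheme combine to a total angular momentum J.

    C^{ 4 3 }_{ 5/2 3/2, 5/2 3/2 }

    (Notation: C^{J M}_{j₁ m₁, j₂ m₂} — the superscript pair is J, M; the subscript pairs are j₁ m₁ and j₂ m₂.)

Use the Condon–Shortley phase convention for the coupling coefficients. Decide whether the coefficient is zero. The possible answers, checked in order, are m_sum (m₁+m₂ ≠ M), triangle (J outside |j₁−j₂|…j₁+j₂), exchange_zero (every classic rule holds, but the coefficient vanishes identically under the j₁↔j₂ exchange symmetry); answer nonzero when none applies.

m-sum: m₁+m₂ = 3/2+3/2 = 3, M = 3  ✓
triangle: |j₁−j₂| = 0 ≤ J = 4 ≤ j₁+j₂ = 5  ✓
exchange: j₁=j₂ and m₁=m₂, and (−1)^(j₁+j₂−J) = (−1)^1 = −1 forces ⟨j₁m₁;j₂m₂|JM⟩ = −⟨j₂m₂;j₁m₁|JM⟩ = −⟨j₁m₁;j₂m₂|JM⟩ ⇒ the coefficient vanishes identically
Racah sum check: Σ_k collapses to 0 ⇒ CG = 0

exchange_zero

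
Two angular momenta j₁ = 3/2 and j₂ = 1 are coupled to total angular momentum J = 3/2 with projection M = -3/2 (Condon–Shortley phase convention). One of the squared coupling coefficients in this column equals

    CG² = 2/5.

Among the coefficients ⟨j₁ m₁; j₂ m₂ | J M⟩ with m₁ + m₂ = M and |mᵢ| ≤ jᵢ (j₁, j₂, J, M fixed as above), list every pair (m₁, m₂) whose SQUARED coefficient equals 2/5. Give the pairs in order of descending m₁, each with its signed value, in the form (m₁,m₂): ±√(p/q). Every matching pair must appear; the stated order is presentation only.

Admissible pairs with m₁+m₂ = M = -3/2: (-3/2,0), (-1/2,-1)
  (m₁,m₂)=(-1/2,-1): CG² = 2/5, CG = +√(2/5)   ← matches the target
  (m₁,m₂)=(-3/2,0): CG² = 3/5, CG = −√(3/5)
Pairs with CG² = 2/5: (-1/2,-1): +√(2/5)

(-1/2,-1): +√(2/5)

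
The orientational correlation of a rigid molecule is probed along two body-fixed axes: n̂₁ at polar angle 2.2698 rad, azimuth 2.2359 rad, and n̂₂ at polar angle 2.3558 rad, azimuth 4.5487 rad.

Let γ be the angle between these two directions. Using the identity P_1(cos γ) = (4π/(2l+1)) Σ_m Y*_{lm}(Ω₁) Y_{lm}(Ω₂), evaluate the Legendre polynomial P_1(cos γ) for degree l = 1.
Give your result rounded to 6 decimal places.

Expand P_1 via completeness: Σ_{m} conj(Y_{1,m}) at Ω₁ times Y_{1,m} at Ω₂ —
  [-1]  conj(Y_{1,-1})(Ω₁) = -0.16322 + 0.20810j ; Y_{1,-1}(Ω₂) = -0.03983 + 0.24113j ; Δ = -0.04368 - 0.04764j
  [+0]  conj(Y_{1,0})(Ω₁) = -0.31439 + 0.00000j ; Y_{1,0}(Ω₂) = -0.34536 + 0.00000j ; Δ = 0.10858 + 0.00000j
  [+1]  conj(Y_{1,1})(Ω₁) = 0.16322 + 0.20810j ; Y_{1,1}(Ω₂) = 0.03983 + 0.24113j ; Δ = -0.04368 + 0.04764j
Accumulated sum 0.02122 + 0.00000j; after 4π/(2l+1) scaling, 0.08889 + 0.00000j ⇒ P_1 = 0.088890

0.088890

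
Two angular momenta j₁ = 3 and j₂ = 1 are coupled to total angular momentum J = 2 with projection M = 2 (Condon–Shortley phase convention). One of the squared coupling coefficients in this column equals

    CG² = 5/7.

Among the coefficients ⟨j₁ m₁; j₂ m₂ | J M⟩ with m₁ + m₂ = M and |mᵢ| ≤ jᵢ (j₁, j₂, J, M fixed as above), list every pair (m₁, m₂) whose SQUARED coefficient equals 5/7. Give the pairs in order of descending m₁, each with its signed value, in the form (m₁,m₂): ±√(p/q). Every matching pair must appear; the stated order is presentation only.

Admissible pairs with m₁+m₂ = M = 2: (1,1), (2,0), (3,-1)
  (m₁,m₂)=(3,-1): CG² = 5/7, CG = +√(5/7)   ← matches the target
  (m₁,m₂)=(2,0): CG² = 5/21, CG = −√(5/21)
  (m₁,m₂)=(1,1): CG² = 1/21, CG = +√(1/21)
Pairs with CG² = 5/7: (3,-1): +√(5/7)

(3,-1): +√(5/7)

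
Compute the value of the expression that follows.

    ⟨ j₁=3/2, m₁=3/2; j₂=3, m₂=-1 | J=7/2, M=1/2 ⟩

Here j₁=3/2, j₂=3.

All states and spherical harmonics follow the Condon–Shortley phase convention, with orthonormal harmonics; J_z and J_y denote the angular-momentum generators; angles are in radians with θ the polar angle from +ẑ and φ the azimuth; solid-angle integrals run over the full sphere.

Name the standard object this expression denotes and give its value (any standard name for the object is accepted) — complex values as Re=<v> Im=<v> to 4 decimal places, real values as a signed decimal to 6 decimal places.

Clebsch–Gordan coefficient, +√(8/21) ≈ +0.617213

This is a Clebsch–Gordan (vector-coupling) coefficient.
j₁+j₂−J=1  J+j₁−j₂=2  J−j₁+j₂=5  j₁+j₂+J+1=9
(j₁±m₁, j₂±m₂, J±M) = (3,0,2,4,4,3)
P² = 1536/7
sum k=0..0:
  [0] +1/24 = 1/24
S = 1/24
C² = P²·S² = 8/21 ; C = +0.617213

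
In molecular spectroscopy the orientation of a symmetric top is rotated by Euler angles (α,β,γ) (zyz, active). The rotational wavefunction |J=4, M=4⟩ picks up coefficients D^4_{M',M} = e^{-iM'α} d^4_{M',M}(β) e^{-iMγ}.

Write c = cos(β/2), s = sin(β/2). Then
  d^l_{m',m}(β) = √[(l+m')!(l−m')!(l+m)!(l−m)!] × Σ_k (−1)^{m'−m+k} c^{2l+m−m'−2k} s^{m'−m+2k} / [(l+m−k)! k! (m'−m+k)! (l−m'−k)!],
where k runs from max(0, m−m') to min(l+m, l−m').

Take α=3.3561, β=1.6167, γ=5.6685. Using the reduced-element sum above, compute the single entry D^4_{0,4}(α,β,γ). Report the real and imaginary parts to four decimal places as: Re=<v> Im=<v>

First d^4_{0,4}(β=1.6167), then the phase factors e^{-i(0)α} and e^{-i(4)γ}:
c=cos(1.616700/2)=0.690693, s=sin(1.616700/2)=0.723149; N=√[24·24·40320·1]=4819.161753
Admissible k: 4..4 (factorial args all ≥0)
  k=4: (−1)^0·4819.1618/(576)·0.6907^4·0.7231^4 = +0.520713
d^4_{0,4}(1.6167) = +0.520713
D = (+1.000000+0.000000i)·(+0.520713)·(-0.775777+0.631008i) = -0.403957+0.328574i

Re=-0.4040 Im=0.3286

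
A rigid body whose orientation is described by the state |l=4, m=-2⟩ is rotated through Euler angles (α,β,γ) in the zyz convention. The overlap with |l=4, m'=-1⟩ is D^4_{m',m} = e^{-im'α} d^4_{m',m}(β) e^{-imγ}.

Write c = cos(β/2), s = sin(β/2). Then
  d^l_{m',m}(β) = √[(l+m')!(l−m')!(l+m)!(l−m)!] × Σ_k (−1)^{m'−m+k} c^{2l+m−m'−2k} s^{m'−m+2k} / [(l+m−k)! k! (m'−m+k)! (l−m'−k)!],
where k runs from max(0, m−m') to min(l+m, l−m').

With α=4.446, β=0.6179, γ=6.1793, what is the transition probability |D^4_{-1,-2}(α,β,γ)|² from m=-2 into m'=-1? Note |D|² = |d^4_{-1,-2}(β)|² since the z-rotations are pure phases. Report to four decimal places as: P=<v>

First d^4_{-1,-2}(β=0.6179), then the phase factors e^{-i(-1)α} and e^{-i(-2)γ}:
Half-angle: c=0.952653, s=0.304059. N=√(6·120·2·720)=1018.233765
k: max(0,(-2)−(-1))=0 … min(4+(-2),4−(-1))=2
  k=0: (−1)^1·1018.2338/(240)·0.9527^7·0.3041^1 = -0.918624
  k=1: (−1)^2·1018.2338/(48)·0.9527^5·0.3041^3 = +0.467899
  k=2: (−1)^3·1018.2338/(72)·0.9527^3·0.3041^5 = -0.031776
d^4_{-1,-2}(0.6179) = -0.918624 +0.467899 -0.031776 = -0.482501
|D^4_{-1,-2}|² = |d^4_{-1,-2}(β)|² = (-0.482501)² = 0.232807 (the z-rotation phases have unit modulus)

P=0.2328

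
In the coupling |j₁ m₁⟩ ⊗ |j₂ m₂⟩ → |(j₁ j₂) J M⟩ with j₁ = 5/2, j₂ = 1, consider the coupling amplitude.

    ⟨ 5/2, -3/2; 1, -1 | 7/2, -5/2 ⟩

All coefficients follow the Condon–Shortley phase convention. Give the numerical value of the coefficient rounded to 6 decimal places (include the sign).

√[8·0!5!2!/8! · 1!4!0!2!1!6!] = √(11520/7)
  +(−1)^0/∏(0,0,4,0,1,2)! = 1/48  (running 1/48)
⟨..|..⟩ = √(11520/7)·(1/48) = +0.845154

+√(5/7) = +0.845154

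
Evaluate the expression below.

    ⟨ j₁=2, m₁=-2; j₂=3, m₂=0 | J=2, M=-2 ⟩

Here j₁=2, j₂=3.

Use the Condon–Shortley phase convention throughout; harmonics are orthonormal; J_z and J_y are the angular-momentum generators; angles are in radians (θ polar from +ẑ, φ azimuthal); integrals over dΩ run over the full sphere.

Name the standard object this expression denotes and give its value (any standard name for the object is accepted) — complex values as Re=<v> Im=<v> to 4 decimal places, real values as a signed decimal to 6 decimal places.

Clebsch–Gordan coefficient, −√(1/14) ≈ -0.267261

This is a Clebsch–Gordan (vector-coupling) coefficient.
√[5·3!1!3!/8! · 0!4!3!3!0!4!] = √(648/7)
  +(−1)^3/∏(3,0,1,0,0,3)! = -1/36  (running -1/36)
⟨..|..⟩ = √(648/7)·(-1/36) = -0.267261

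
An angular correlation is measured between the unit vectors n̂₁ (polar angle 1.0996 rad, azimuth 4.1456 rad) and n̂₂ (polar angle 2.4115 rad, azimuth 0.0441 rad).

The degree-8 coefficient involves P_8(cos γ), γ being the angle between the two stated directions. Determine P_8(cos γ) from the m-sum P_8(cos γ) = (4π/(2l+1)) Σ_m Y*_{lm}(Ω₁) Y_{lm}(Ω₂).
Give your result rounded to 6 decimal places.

0.318009

Expand P_8 via completeness: Σ_{m} conj(Y_{8,m}) at Ω₁ times Y_{8,m} at Ω₂ —
  m=-8: Y*=-0.036275+0.201543i  Y=+0.018934-0.006972i  product +0.000718+0.004069i
  m=-7: Y*=-0.306806-0.282892i  Y=-0.085906+0.027395i  product +0.034106+0.015897i
  m=-6: Y*=+0.380746-0.100937i  Y=+0.234303-0.063485i  product +0.082802-0.047822i
  m=-5: Y*=-0.005719+0.017999i  Y=-0.415656+0.093167i  product +0.000700-0.008014i
  m=-4: Y*=+0.218509+0.261348i  Y=+0.434932-0.077528i  product +0.115298+0.096728i
  m=-3: Y*=-0.195180+0.025432i  Y=-0.112212+0.014933i  product +0.021522-0.005768i
  m=-2: Y*=-0.106171+0.227159i  Y=-0.326549+0.028877i  product +0.028110-0.077244i
  m=-1: Y*=-0.135412-0.212762i  Y=+0.284743-0.012565i  product -0.041231-0.058881i
  m=+0: Y*=-0.216953-0.000000i  Y=+0.248184+0.000000i  product -0.053844-0.000000i
  m=+1: Y*=+0.135412-0.212762i  Y=-0.284743-0.012565i  product -0.041231+0.058881i
  m=+2: Y*=-0.106171-0.227159i  Y=-0.326549-0.028877i  product +0.028110+0.077244i
  m=+3: Y*=+0.195180+0.025432i  Y=+0.112212+0.014933i  product +0.021522+0.005768i
  m=+4: Y*=+0.218509-0.261348i  Y=+0.434932+0.077528i  product +0.115298-0.096728i
  m=+5: Y*=+0.005719+0.017999i  Y=+0.415656+0.093167i  product +0.000700+0.008014i
  m=+6: Y*=+0.380746+0.100937i  Y=+0.234303+0.063485i  product +0.082802+0.047822i
  m=+7: Y*=+0.306806-0.282892i  Y=+0.085906+0.027395i  product +0.034106-0.015897i
  m=+8: Y*=-0.036275-0.201543i  Y=+0.018934+0.006972i  product +0.000718-0.004069i
Total Σ_m = +0.430208-0.000000i. Multiply by 0.739198: +0.318009-0.000000i. P_8(cos γ) = 0.318009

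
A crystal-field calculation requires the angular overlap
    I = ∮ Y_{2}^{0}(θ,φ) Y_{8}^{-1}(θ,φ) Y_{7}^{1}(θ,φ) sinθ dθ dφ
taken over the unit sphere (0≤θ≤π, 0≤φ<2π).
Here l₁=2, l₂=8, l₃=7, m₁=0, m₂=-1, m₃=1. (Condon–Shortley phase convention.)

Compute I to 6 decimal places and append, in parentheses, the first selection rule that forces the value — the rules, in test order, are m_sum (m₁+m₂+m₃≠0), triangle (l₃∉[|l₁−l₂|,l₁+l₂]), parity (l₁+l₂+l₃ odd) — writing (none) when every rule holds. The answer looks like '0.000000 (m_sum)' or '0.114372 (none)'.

Σlᵢ=17 odd — θ-integrand is odd under cosθ→−cosθ; I=0

0.000000 (parity)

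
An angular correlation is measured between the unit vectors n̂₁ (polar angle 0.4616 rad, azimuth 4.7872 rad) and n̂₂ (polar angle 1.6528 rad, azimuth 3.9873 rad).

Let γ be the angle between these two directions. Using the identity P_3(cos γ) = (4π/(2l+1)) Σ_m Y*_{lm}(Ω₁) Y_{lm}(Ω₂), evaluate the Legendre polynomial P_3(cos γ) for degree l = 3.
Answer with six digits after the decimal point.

Addition theorem: P_3(cos γ) = (4π/7) Σ_m Y*_{lm}(Ω₁) Y_{lm}(Ω₂), m = −3…3:
  m=-3: (-0.008204, 0.035936) × (0.339844, 0.234737) = (-0.011224, 0.010287)  (running Σ = (-0.011224, 0.010287))
  m=-2: (-0.179481, -0.027056) × (0.010005, 0.082547) = (0.000438, -0.015086)  (running Σ = (-0.010786, -0.004799))
  m=-1: (0.032362, -0.431781) × (0.206447, -0.232981) = (-0.093916, -0.096680)  (running Σ = (-0.104702, -0.101479))
  m=0: (0.336852, -0.000000) × (0.090677, 0.000000) = (0.030545, 0.000000)  (running Σ = (-0.074157, -0.101479))
  m=1: (-0.032362, -0.431781) × (-0.206447, -0.232981) = (-0.093916, 0.096680)  (running Σ = (-0.168072, -0.004799))
  m=2: (-0.179481, 0.027056) × (0.010005, -0.082547) = (0.000438, 0.015086)  (running Σ = (-0.167635, 0.010287))
  m=3: (0.008204, 0.035936) × (-0.339844, 0.234737) = (-0.011224, -0.010287)  (running Σ = (-0.178858, 0.000000))
Total Σ_m = (-0.178858, 0.000000). Multiply by 1.795196: (-0.321085, 0.000000). P_3(cos γ) = -0.321085

-0.321085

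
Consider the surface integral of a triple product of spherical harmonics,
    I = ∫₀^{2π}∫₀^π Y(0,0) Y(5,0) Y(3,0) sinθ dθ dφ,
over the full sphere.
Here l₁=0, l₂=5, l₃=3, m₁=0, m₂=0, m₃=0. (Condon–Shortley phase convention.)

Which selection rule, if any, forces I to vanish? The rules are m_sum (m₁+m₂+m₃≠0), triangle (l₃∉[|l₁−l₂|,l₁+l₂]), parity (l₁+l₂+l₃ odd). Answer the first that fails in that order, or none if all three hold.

azimuthal sum: 0 + 0 + 0 = 0  ✓
l₃ must lie in [5,5]; have l₃=3  ✗
L = 0 + 5 + 3 = 8 (even)

triangle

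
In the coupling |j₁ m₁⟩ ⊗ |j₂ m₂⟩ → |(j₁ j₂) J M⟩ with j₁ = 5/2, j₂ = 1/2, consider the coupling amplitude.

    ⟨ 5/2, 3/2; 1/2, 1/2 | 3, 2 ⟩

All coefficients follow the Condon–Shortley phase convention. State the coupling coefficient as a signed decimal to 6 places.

+0.912871  (= +√(5/6))

triangle: 0!*5!*1!/7! = 120/5040
(j±m)!: 4!*1!*1!*0!*5!*1! = 2880
prefactor² = (2J+1)*Δ*N² = 480
  k=0: +1/(0!*0!*1!*1!*4!*0!) = 1/24
Σ = 1/24  ⇒  CG² = 480*(1/24)² = 5/6
CG = +√(5/6) = +0.912871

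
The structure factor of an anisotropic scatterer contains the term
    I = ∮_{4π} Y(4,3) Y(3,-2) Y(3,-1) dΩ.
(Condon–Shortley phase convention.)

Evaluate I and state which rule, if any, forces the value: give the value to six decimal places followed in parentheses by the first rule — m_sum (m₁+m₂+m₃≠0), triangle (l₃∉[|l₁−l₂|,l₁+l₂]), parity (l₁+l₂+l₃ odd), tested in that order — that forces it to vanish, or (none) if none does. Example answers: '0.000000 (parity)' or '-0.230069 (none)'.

-0.095955 (none)

m-sum 0 ✓  L=10 even ✓  1≤3≤7 ✓
Π(2lᵢ+1) = 9×7×7 = 441
triangle coeff Δ(4,3,3) = 1/34650
Σ_t [1,3]: t=1:−1/72 t=2:+1/16 t=3:−1/72 = 5/144
(3j)²=2/77 [(4 3 3; 0 0 0)], sign=-1
Σ_t [0,1]: t=0:+1/144 t=1:−1/288 = 1/288
(3j)²=1/99 [(4 3 3; 3 -2 -1)], sign=+1
⇒ 4πI² = 14/121
I = (-1)√(14/121/(4π)) = -0.09595473
No selection rule forces the value: the integral is nonzero (none).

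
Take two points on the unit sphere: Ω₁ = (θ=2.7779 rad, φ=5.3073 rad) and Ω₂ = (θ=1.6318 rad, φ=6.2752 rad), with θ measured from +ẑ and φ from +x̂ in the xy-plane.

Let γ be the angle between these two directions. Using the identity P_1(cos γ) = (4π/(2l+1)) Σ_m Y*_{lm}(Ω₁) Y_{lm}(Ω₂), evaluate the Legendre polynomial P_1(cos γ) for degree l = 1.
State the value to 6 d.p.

Addition theorem: P_1(cos γ) = (4π/3) Σ_m Y*_{lm}(Ω₁) Y_{lm}(Ω₂), m = −1…1:
  m=-1: (+0.068879-0.101787i) × (+0.344840+0.002754i) = +0.024032-0.034911i  (running Σ = +0.024032-0.034911i)
  m=0: (-0.456643-0.000000i) × (-0.029788+0.000000i) = +0.013603+0.000000i  (running Σ = +0.037635-0.034911i)
  m=1: (-0.068879-0.101787i) × (-0.344840+0.002754i) = +0.024032+0.034911i  (running Σ = +0.061667+0.000000i)
Σ over m = +0.061667+0.000000i; ×(4π/3) → +0.258311+0.000000i. Real part: 0.258311

0.258311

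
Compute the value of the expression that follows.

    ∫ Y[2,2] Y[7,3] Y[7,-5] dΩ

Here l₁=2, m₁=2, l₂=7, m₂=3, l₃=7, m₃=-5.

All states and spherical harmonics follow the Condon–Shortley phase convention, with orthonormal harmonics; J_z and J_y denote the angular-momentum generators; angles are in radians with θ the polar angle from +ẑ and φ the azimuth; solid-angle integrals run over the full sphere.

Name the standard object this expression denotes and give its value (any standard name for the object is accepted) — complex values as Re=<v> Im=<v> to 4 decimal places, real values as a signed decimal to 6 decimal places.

Gaunt coefficient, +0.139127

This is a Gaunt coefficient — the integral of a triple product of spherical harmonics over the sphere.
Rules hold: Σm=0, L=16 even, 5≤7≤9.
N = 5·15·15 = 1125
Δ = 2!·2!·12!/17! = 1/185640
Racah Σ t=0..2: t=0:+1/2419200 t=1:−1/518400 t=2:+1/2419200 = -1/907200
⇒ 3j(2 7 7; 0 0 0)² = 56/3315, sgn +1
Racah Σ t=0..0: t=0:+1/29030400 = 1/29030400
⇒ 3j(2 7 7; 2 3 -5)² = 99/7735, sgn +1
4πI² = N·(3j₀)²·(3jₘ)² = 11880/48841
I = +1·√(0.243238/4π) = 0.13912687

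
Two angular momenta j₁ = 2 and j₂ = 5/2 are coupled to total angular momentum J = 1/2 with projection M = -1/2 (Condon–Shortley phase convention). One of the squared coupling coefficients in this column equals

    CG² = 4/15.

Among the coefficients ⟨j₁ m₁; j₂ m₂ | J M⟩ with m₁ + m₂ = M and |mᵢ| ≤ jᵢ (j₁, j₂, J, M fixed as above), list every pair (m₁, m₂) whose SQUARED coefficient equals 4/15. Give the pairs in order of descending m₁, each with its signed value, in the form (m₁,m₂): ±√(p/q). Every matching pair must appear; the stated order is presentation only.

Admissible pairs with m₁+m₂ = M = -1/2: (-2,3/2), (-1,1/2), (0,-1/2), (1,-3/2), (2,-5/2)
  (m₁,m₂)=(2,-5/2): CG² = 1/3, CG = +√(1/3)
  (m₁,m₂)=(1,-3/2): CG² = 4/15, CG = −√(4/15)   ← matches the target
  (m₁,m₂)=(0,-1/2): CG² = 1/5, CG = +√(1/5)
  (m₁,m₂)=(-1,1/2): CG² = 2/15, CG = −√(2/15)
  (m₁,m₂)=(-2,3/2): CG² = 1/15, CG = +√(1/15)
Pairs with CG² = 4/15: (1,-3/2): −√(4/15)

(1,-3/2): −√(4/15)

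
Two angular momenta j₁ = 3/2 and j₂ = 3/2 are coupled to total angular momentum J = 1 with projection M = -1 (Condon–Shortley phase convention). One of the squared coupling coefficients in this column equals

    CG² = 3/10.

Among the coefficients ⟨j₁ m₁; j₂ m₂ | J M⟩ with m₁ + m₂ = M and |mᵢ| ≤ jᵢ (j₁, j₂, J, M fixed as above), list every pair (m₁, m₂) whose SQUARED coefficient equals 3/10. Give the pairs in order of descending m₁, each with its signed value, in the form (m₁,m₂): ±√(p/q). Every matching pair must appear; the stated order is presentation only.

(1/2,-3/2): +√(3/10); (-3/2,1/2): +√(3/10)

Admissible pairs with m₁+m₂ = M = -1: (-3/2,1/2), (-1/2,-1/2), (1/2,-3/2)
  (m₁,m₂)=(1/2,-3/2): CG² = 3/10, CG = +√(3/10)   ← matches the target
  (m₁,m₂)=(-1/2,-1/2): CG² = 2/5, CG = −√(2/5)
  (m₁,m₂)=(-3/2,1/2): CG² = 3/10, CG = +√(3/10)   ← matches the target
Pairs with CG² = 3/10: (1/2,-3/2): +√(3/10); (-3/2,1/2): +√(3/10)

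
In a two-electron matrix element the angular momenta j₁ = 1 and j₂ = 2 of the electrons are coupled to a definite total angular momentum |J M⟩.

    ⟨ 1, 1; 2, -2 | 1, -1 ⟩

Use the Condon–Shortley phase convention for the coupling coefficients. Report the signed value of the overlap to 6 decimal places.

triangle: 2!·0!·2!/5! = 4/120
(j±m)!: 2!·0!·0!·4!·0!·2! = 96
prefactor² = (2J+1)·Δ·N² = 48/5
  k=0: +1/(0!·2!·0!·0!·0!·2!) = 1/4
Σ = 1/4  ⇒  CG² = 48/5·(1/4)² = 3/5
CG = +√(3/5) = +0.774597

+√(3/5) ≈ +0.774597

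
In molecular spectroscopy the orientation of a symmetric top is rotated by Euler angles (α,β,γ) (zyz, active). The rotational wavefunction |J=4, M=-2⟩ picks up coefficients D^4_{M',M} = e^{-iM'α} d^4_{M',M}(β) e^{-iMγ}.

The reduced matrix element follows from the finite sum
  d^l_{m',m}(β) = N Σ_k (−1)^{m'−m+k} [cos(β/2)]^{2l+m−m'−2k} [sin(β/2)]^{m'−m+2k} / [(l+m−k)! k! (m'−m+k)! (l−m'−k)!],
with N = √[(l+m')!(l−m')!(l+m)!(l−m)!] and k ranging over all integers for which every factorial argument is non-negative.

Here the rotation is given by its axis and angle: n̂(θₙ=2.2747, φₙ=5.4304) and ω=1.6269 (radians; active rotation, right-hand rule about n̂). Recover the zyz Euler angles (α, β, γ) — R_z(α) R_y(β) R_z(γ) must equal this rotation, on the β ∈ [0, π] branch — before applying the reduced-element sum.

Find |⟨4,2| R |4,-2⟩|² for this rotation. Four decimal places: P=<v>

Axis–angle → zyz. n̂ = (sinθₙcosφₙ, sinθₙsinφₙ, cosθₙ) = (+0.501522, -0.574116, -0.647198), ω = 1.6269.
R = I cosω + sinω [n̂]ₓ + (1−cosω) n̂n̂ᵀ gives
  R = [+0.209554, +0.342102, -0.915998; -0.950258, +0.292018, -0.108331; +0.230428, +0.893136, +0.386279]
β = atan2(√(R₁₃²+R₂₃²), R₃₃) = 1.174202; α = atan2(R₂₃, R₁₃) mod 2π = 3.259311; γ = atan2(R₃₂, −R₃₁) mod 2π = 1.823289
First d^4_{2,-2}(β=1.1742), then the phase factors e^{-i(2)α} and e^{-i(-2)γ}:
c=cos(1.174202/2)=0.832550, s=sin(1.174202/2)=0.553950; N=√[720·2·2·720]=1440.000000
Admissible k: 0..2 (factorial args all ≥0)
  k=0: (−1)^4·1440.0000/(96)·0.8326^4·0.5539^4 = +0.678601
  k=1: (−1)^5·1440.0000/(120)·0.8326^2·0.5539^6 = -0.240339
  k=2: (−1)^6·1440.0000/(1440)·0.8326^0·0.5539^8 = +0.008867
d^4_{2,-2}(1.1742) = +0.678601 -0.240339 +0.008867 = +0.447128
|D^4_{2,-2}|² = |d^4_{2,-2}(β)|² = (+0.447128)² = 0.199924 (the z-rotation phases have unit modulus)

P=0.1999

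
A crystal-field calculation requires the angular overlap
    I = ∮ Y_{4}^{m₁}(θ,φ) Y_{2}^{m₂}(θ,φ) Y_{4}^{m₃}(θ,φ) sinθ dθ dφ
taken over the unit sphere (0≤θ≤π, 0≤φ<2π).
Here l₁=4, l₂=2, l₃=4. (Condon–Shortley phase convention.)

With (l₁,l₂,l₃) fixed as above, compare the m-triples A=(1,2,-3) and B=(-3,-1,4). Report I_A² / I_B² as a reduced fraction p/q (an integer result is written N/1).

Same 4,2,4: normalisation and zero-m 3j drop out of the ratio.
A: Δ: 2! 6! 2! / 11! → 1/13860; sum: t=2:+1/480 = 1/480; 3j²(4 2 4; 1 2 -3) = Δ·Π!·Σ² = 3/110  (sign -1)
B: Δ: 2! 6! 2! / 11! → 1/13860; sum: t=1:−1/1440 = -1/1440; 3j²(4 2 4; -3 -1 4) = Δ·Π!·Σ² = 7/165  (sign -1)
I_A²/I_B² = (3/110)/(7/165) = 9/14

9/14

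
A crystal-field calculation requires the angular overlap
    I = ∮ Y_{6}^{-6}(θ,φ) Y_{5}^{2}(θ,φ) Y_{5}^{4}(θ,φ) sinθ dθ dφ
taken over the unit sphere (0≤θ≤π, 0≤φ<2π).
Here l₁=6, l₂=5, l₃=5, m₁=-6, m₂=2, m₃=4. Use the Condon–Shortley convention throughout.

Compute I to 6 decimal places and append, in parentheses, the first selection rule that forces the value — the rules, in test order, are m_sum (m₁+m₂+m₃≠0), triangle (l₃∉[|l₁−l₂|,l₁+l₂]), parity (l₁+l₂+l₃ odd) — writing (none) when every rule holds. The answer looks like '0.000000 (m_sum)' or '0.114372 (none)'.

Rules hold: Σm=0, L=16 even, 1≤5≤11.
N = 13·11·11 = 1573
Δ = 6!·6!·4!/17! = 1/28588560
Racah Σ t=1..5: t=1:−1/345600 t=2:+1/13824 t=3:−1/5184 t=4:+1/13824 t=5:−1/345600 = -7/129600
⇒ 3j(6 5 5; 0 0 0)² = 80/7293, sgn +1
Racah Σ t=6..6: t=6:+1/3110400 = 1/3110400
⇒ 3j(6 5 5; -6 2 4)² = 21/1105, sgn -1
4πI² = N·(3j₀)²·(3jₘ)² = 1232/3757
I = -1·√(0.327921/4π) = -0.16153991
No selection rule forces the value: the integral is nonzero (none).

-0.161540 (none)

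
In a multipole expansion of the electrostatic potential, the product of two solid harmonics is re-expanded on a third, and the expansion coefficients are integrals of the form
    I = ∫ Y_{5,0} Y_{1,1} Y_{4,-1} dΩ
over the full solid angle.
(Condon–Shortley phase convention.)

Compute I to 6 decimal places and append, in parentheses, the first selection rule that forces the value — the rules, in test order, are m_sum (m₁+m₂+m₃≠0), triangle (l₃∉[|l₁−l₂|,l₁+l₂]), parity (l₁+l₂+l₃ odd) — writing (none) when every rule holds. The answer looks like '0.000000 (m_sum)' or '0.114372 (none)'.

0.155288 (none)

Checks pass: Σm=0; 10 even; l₃=4∈[4,6].
(2·5+1)(2·1+1)(2·4+1) = 297
Δ: 2! 8! 0! / 11! → 1/495
sum: t=1:−1/576 = -1/576
3j²(5 1 4; 0 0 0) = Δ·Π!·Σ² = 5/99  (sign -1)
sum: t=2:+1/1440 = 1/1440
3j²(5 1 4; 0 1 -1) = Δ·Π!·Σ² = 2/99  (sign -1)
combine: 4πI² = 297·5/99·2/99 = 10/33
take √, sign +1: I = 0.15528807
No selection rule forces the value: the integral is nonzero (none).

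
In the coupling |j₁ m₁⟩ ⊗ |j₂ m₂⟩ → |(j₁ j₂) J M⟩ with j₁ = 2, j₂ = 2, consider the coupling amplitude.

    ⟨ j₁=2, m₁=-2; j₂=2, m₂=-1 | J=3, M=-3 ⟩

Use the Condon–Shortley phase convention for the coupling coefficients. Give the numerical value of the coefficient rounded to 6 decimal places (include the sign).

-0.707107

triangle: 1!×3!×3!/8! = 36/40320
(j±m)!: 0!×4!×1!×3!×0!×6! = 103680
prefactor² = (2J+1)×Δ×N² = 648
  k=1: −1/(1!×0!×3!×0!×0!×3!) = -1/36
Σ = -1/36  ⇒  CG² = 648×(-1/36)² = 1/2
CG = −√(1/2) = -0.707107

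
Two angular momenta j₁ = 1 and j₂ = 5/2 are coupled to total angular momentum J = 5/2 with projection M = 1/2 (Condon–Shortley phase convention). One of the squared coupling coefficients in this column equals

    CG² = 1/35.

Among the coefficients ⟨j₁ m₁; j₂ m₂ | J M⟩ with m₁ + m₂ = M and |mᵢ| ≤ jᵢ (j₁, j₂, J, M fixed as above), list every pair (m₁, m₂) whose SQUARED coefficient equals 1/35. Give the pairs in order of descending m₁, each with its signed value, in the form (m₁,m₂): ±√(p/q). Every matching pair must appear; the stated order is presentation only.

Admissible pairs with m₁+m₂ = M = 1/2: (-1,3/2), (0,1/2), (1,-1/2)
  (m₁,m₂)=(1,-1/2): CG² = 18/35, CG = +√(18/35)
  (m₁,m₂)=(0,1/2): CG² = 1/35, CG = −√(1/35)   ← matches the target
  (m₁,m₂)=(-1,3/2): CG² = 16/35, CG = −√(16/35)
Pairs with CG² = 1/35: (0,1/2): −√(1/35)

(0,1/2): −√(1/35)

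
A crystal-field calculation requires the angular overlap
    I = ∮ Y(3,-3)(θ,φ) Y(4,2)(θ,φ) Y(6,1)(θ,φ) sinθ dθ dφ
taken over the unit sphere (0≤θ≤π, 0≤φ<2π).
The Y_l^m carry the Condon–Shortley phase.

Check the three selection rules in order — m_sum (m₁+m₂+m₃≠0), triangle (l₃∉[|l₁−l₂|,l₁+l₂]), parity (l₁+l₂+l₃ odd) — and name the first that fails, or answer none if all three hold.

m₁+m₂+m₃ = -3 + 2 + 1 = 0  ✓
triangle: |3−4|=1 ≤ l₃=6 ≤ 3+4=7  ✓
parity: l₁+l₂+l₃ = 13 is odd  ✗

parity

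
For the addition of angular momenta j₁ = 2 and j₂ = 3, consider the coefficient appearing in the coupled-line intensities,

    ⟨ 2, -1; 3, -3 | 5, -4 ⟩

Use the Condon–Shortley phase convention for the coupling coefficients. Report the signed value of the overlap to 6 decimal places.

+√(2/5) ≈ +0.632456

j₁+j₂−J=0  J+j₁−j₂=4  J−j₁+j₂=6  j₁+j₂+J+1=11
(j₁±m₁, j₂±m₂, J±M) = (1,3,0,6,1,9)
P² = 7464960
sum k=0..0:
  [0] +1/4320 = 1/4320
S = 1/4320
C² = P²·S² = 2/5 ; C = +0.632456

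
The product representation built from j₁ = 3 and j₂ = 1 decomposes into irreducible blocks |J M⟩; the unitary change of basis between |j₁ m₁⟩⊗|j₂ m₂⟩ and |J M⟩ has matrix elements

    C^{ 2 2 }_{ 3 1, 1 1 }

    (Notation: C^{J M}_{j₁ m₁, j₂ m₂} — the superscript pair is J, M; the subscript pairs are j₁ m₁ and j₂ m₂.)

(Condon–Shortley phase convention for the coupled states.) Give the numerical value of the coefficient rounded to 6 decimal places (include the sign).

triangle: 2!×4!×0!/7! = 48/5040
(j±m)!: 4!×2!×2!×0!×4!×0! = 2304
prefactor² = (2J+1)×Δ×N² = 768/7
  k=2: +1/(2!×0!×0!×0!×4!×0!) = 1/48
Σ = 1/48  ⇒  CG² = 768/7×(1/48)² = 1/21
CG = +√(1/21) = +0.218218

+0.218218  (= +√(1/21))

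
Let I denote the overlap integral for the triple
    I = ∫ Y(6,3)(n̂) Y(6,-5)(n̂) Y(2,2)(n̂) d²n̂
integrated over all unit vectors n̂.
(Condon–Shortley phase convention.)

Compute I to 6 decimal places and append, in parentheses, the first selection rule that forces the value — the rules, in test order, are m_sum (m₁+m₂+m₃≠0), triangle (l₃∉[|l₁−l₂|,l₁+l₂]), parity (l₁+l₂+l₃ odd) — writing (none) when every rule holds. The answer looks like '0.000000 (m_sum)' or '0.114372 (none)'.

m-sum 0 ✓  L=14 even ✓  0≤2≤12 ✓
Π(2lᵢ+1) = 13×13×5 = 845
triangle coeff Δ(6,6,2) = 1/90090
Σ_t [4,6]: t=4:+1/69120 t=5:−1/14400 t=6:+1/69120 = -7/172800
(3j)²=14/715 [(6 6 2; 0 0 0)], sign=-1
Σ_t [1,1]: t=1:−1/1451520 = -1/1451520
(3j)²=1/91 [(6 6 2; 3 -5 2)], sign=-1
⇒ 4πI² = 2/11
I = (+1)√(2/11/(4π)) = 0.12028562
No selection rule forces the value: the integral is nonzero (none).

0.120286 (none)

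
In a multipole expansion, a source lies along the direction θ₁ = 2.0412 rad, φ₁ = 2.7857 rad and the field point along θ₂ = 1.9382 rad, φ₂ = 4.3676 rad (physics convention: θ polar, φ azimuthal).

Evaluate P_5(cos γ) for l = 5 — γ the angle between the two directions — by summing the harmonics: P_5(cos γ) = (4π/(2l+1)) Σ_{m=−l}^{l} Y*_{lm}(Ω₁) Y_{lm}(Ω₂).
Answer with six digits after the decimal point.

0.256921

Expand P_5 via completeness: Σ_{m} conj(Y_{5,m}) at Ω₁ times Y_{5,m} at Ω₂ —
  m=-5: (0.05411 + 0.25553j) × (-0.32475 - 0.05013j) = -0.00476 - 0.08570j  (running Σ = -0.00476 - 0.08570j)
  m=-4: (-0.06161 + 0.41545j) × (-0.07617 - 0.39261j) = 0.16780 - 0.00746j  (running Σ = 0.16304 - 0.09315j)
  m=-3: (-0.10029 + 0.18222j) × (0.03896 - 0.02316j) = 0.00031 + 0.00942j  (running Σ = 0.16335 - 0.08373j)
  m=-2: (0.17733 - 0.15297j) × (-0.25073 - 0.20676j) = -0.07609 + 0.00169j  (running Σ = 0.08726 - 0.08204j)
  m=-1: (0.26487 - 0.09846j) × (0.04614 - 0.12848j) = -0.00043 - 0.03857j  (running Σ = 0.08683 - 0.12062j)
  m=0: (-0.17378 + 0.00000j) × (-0.29478 + 0.00000j) = 0.05123 + 0.00000j  (running Σ = 0.13806 - 0.12062j)
  m=1: (-0.26487 - 0.09846j) × (-0.04614 - 0.12848j) = -0.00043 + 0.03857j  (running Σ = 0.13763 - 0.08204j)
  m=2: (0.17733 + 0.15297j) × (-0.25073 + 0.20676j) = -0.07609 - 0.00169j  (running Σ = 0.06154 - 0.08373j)
  m=3: (0.10029 + 0.18222j) × (-0.03896 - 0.02316j) = 0.00031 - 0.00942j  (running Σ = 0.06186 - 0.09315j)
  m=4: (-0.06161 - 0.41545j) × (-0.07617 + 0.39261j) = 0.16780 + 0.00746j  (running Σ = 0.22966 - 0.08570j)
  m=5: (-0.05411 + 0.25553j) × (0.32475 - 0.05013j) = -0.00476 + 0.08570j  (running Σ = 0.22490 + 0.00000j)
Accumulated sum 0.22490 + 0.00000j; after 4π/(2l+1) scaling, 0.25692 + 0.00000j ⇒ P_5 = 0.256921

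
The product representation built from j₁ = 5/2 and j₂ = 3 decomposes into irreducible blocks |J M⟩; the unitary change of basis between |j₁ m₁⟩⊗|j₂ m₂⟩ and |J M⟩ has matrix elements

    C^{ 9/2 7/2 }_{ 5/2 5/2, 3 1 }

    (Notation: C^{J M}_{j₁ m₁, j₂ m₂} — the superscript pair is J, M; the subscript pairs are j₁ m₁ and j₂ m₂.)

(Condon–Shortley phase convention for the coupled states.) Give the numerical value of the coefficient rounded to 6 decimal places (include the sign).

j₁+j₂−J=1  J+j₁−j₂=4  J−j₁+j₂=5  j₁+j₂+J+1=11
(j₁±m₁, j₂±m₂, J±M) = (5,0,4,2,8,1)
P² = 1843200/11
sum k=0..0:
  [0] +1/576 = 1/576
S = 1/576
C² = P²·S² = 50/99 ; C = +0.710669

+√(50/99) ≈ +0.710669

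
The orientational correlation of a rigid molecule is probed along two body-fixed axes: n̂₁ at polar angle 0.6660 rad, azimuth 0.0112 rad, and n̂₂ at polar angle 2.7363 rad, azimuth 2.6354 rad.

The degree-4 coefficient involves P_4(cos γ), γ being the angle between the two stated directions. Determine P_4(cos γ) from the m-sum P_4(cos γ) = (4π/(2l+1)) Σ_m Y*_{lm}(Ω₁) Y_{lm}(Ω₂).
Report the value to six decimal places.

Term-by-term m-sum for l=4 (normalisation 4π/9 = 1.396263):
  [-4]  conj(Y_{4,-4})(Ω₁) = +0.064421+0.002888i ; Y_{4,-4}(Ω₂) = -0.004690+0.009612i ; Δ = -0.000330+0.000606i
  [-3]  conj(Y_{4,-3})(Ω₁) = +0.231992+0.007798i ; Y_{4,-3}(Ω₂) = +0.003680+0.070412i ; Δ = +0.000305+0.016364i
  [-2]  conj(Y_{4,-2})(Ω₁) = +0.424858+0.009518i ; Y_{4,-2}(Ω₂) = +0.135342+0.216639i ; Δ = +0.055439+0.093329i
  [-1]  conj(Y_{4,-1})(Ω₁) = +0.305166+0.003418i ; Y_{4,-1}(Ω₂) = +0.436543+0.242007i ; Δ = +0.132391+0.075344i
  [+0]  conj(Y_{4,0})(Ω₁) = -0.229462-0.000000i ; Y_{4,0}(Ω₂) = +0.277940+0.000000i ; Δ = -0.063777-0.000000i
  [+1]  conj(Y_{4,1})(Ω₁) = -0.305166+0.003418i ; Y_{4,1}(Ω₂) = -0.436543+0.242007i ; Δ = +0.132391-0.075344i
  [+2]  conj(Y_{4,2})(Ω₁) = +0.424858-0.009518i ; Y_{4,2}(Ω₂) = +0.135342-0.216639i ; Δ = +0.055439-0.093329i
  [+3]  conj(Y_{4,3})(Ω₁) = -0.231992+0.007798i ; Y_{4,3}(Ω₂) = -0.003680+0.070412i ; Δ = +0.000305-0.016364i
  [+4]  conj(Y_{4,4})(Ω₁) = +0.064421-0.002888i ; Y_{4,4}(Ω₂) = -0.004690-0.009612i ; Δ = -0.000330-0.000606i
Σ over m = +0.311834-0.000000i; ×(4π/9) → +0.435402-0.000000i. Real part: 0.435402

0.435402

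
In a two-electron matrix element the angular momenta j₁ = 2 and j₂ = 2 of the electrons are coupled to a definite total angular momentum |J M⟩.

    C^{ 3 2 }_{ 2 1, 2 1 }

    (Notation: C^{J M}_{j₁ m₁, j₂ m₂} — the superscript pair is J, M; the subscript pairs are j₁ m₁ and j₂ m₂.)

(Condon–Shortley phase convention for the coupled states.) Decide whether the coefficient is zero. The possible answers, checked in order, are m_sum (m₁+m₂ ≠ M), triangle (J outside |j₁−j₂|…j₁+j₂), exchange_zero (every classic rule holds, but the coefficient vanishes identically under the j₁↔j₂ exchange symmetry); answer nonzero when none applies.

exchange_zero

m-sum: m₁+m₂ = 1+1 = 2, M = 2  ✓
triangle: |j₁−j₂| = 0 ≤ J = 3 ≤ j₁+j₂ = 4  ✓
exchange: j₁=j₂ and m₁=m₂, and (−1)^(j₁+j₂−J) = (−1)^1 = −1 forces ⟨j₁m₁;j₂m₂|JM⟩ = −⟨j₂m₂;j₁m₁|JM⟩ = −⟨j₁m₁;j₂m₂|JM⟩ ⇒ the coefficient vanishes identically
Racah sum check: Σ_k collapses to 0 ⇒ CG = 0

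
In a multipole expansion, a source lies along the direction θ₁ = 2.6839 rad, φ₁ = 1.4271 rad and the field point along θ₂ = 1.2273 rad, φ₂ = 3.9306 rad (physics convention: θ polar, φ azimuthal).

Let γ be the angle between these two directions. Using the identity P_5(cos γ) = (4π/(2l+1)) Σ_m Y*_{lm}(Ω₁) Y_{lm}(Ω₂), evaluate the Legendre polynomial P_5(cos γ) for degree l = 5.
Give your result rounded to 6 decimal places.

0.239771

Term-by-term m-sum for l=5 (normalisation 4π/11 = 1.142397):
  m=-5: Y*=0.00515 + 0.00589j  Y=0.23847 - 0.24724j  product 0.00268 + 0.00013j
  m=-4: Y*=-0.04213 + 0.02729j  Y=-0.38849 + 0.00561j  product 0.01621 - 0.01084j
  m=-3: Y*=-0.07786 - 0.16928j  Y=0.00429 + 0.00420j  product 0.00038 - 0.00105j
  m=-2: Y*=0.40260 - 0.11900j  Y=0.00241 + 0.33384j  product 0.04070 + 0.13412j
  m=-1: Y*=0.06756 + 0.46690j  Y=0.06751 - 0.06800j  product 0.03631 + 0.02693j
  m=+0: Y*=0.05587 + 0.00000j  Y=0.31001 + 0.00000j  product 0.01732 + 0.00000j
  m=+1: Y*=-0.06756 + 0.46690j  Y=-0.06751 - 0.06800j  product 0.03631 - 0.02693j
  m=+2: Y*=0.40260 + 0.11900j  Y=0.00241 - 0.33384j  product 0.04070 - 0.13412j
  m=+3: Y*=0.07786 - 0.16928j  Y=-0.00429 + 0.00420j  product 0.00038 + 0.00105j
  m=+4: Y*=-0.04213 - 0.02729j  Y=-0.38849 - 0.00561j  product 0.01621 + 0.01084j
  m=+5: Y*=-0.00515 + 0.00589j  Y=-0.23847 - 0.24724j  product 0.00268 - 0.00013j
Σ over m = 0.20988 - 0.00000j; ×(4π/11) → 0.23977 - 0.00000j. Real part: 0.239771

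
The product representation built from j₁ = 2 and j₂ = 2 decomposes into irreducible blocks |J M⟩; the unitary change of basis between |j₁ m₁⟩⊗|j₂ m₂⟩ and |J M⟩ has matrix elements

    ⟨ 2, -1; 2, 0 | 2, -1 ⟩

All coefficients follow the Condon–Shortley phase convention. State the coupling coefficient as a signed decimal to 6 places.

triangle: 2!*2!*2!/7! = 8/5040
(j±m)!: 1!*3!*2!*2!*1!*3! = 144
prefactor² = (2J+1)*Δ*N² = 8/7
  k=1: −1/(1!*1!*2!*1!*0!*1!) = -1/2
  k=2: +1/(2!*0!*1!*0!*1!*2!) = 1/4
Σ = -1/4  ⇒  CG² = 8/7*(-1/4)² = 1/14
CG = −√(1/14) = -0.267261

−√(1/14) ≈ -0.267261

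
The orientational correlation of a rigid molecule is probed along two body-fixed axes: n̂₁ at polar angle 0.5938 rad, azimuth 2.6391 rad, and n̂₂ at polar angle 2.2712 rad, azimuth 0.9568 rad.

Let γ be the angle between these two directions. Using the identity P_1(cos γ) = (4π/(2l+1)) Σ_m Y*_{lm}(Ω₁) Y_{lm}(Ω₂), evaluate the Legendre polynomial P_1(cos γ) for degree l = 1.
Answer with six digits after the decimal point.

Expand P_1 via completeness: Σ_{m} conj(Y_{1,m}) at Ω₁ times Y_{1,m} at Ω₂ —
  m=-1: Y*=-0.16941 + 0.09310j  Y=0.15219 - 0.21591j  product -0.00568 + 0.05075j
  m=+0: Y*=0.40496 + 0.00000j  Y=-0.31492 + 0.00000j  product -0.12753 + 0.00000j
  m=+1: Y*=0.16941 + 0.09310j  Y=-0.15219 - 0.21591j  product -0.00568 - 0.05075j
Total Σ_m = -0.13889 + 0.00000j. Multiply by 4.188790: -0.58180 + 0.00000j. P_1(cos γ) = -0.581799

-0.581799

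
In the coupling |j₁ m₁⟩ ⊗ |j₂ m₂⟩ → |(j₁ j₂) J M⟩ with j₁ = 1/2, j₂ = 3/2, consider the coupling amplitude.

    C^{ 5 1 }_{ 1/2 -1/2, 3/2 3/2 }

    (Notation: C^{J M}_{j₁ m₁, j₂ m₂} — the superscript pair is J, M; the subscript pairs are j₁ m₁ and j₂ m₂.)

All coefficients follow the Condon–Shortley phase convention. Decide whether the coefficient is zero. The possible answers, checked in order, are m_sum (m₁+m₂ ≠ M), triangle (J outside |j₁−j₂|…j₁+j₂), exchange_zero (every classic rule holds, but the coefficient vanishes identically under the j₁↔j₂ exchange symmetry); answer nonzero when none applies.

triangle

m-sum: m₁+m₂ = -1/2+3/2 = 1, M = 1  ✓
triangle: need |j₁−j₂| ≤ J ≤ j₁+j₂, i.e. J ∈ [1, 2]; J = 5 is outside ✗ ⇒ coefficient is 0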